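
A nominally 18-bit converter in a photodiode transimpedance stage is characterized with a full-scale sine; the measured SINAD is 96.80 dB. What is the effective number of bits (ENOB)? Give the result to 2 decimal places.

15.79 bits

(96.80 − 1.76) / 6.02 = 95.04/6.02 = 15.7874 effective bits.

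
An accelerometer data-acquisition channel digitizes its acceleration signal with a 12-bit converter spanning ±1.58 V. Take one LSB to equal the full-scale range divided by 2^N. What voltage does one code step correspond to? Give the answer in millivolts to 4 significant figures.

The full-scale span is 1.58 − (-1.58) = 3.16 V.
2^12 = 4096 levels.
Step size = 3.16/4096 V = 0.7715 mV.

0.7715 mV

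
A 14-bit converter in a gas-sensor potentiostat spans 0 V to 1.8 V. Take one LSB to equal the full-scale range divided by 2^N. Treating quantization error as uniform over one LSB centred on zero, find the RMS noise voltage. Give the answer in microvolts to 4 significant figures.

Range is 1.8 V.
LSB = 1.8 V / 2^14 = 109.863 µV.
For a uniform distribution on [−LSB/2, +LSB/2], V_rms = LSB/√12 = 109.863 µV/3.4641 = 31.71 µV.

31.71 µV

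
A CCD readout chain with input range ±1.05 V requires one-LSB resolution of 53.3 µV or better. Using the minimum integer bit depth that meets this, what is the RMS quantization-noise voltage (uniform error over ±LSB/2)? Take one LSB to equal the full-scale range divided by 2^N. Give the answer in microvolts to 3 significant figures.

9.25 µV

Full-scale range = 1.05 V − (-1.05 V) = 2.1 V.
2.1 V / 53.3 µV = 39400. Since 2^15 = 32768 and 2^16 = 65536, N = 16.
One LSB is 2.1 V / 65536 = 32.043 µV.
σ_q = LSB/√12 = 32.043 µV/3.4641 = 9.25 µV.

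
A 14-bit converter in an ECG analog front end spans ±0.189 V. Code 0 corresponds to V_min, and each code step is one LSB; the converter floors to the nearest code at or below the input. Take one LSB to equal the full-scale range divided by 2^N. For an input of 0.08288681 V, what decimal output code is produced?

Full-scale range = 0.189 V − (-0.189 V) = 0.378 V. LSB = 0.378 V / 2^14 ≈ 23.07 µV.
(V_in − V_min) × 2^14/range = (0.08288681 − (-0.189)) × 16384/0.378 = 11784.639.
Floor → code = 11784.

11784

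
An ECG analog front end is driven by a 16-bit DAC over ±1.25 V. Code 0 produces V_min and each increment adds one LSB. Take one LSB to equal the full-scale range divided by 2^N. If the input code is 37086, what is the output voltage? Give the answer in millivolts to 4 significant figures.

164.7 mV

Range = 1.25 − (-1.25) = 2.5 V. LSB = 2.5 V / 2^16.
Output = V_min + (37086/65536) × range = -1.25 + 0.565887 × 2.5 V
      = -1.25 V + 1.41472 V = 0.164719 V.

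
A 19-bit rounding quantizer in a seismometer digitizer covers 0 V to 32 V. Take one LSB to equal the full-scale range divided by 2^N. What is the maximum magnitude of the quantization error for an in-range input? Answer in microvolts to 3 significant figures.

Span = 32 V.
Step size = 32/524288 V = 61.035 µV.
Worst-case error for round-to-nearest is half an LSB: 30.5 µV.

30.5 µV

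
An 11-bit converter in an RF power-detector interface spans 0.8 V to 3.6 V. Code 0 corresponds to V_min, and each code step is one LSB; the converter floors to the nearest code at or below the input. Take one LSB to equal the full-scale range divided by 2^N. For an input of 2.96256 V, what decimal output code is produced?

Full-scale range = 3.6 V − (0.8 V) = 2.8 V. LSB = 2.8 V / 2^11 ≈ 1.367 mV.
V_in − V_min = 2.96256 − (0.8) = 2.16256 V.
Divide by LSB: 2.16256 × 2048/2.8 = 1581.7582.
Truncating gives code 1581.

1581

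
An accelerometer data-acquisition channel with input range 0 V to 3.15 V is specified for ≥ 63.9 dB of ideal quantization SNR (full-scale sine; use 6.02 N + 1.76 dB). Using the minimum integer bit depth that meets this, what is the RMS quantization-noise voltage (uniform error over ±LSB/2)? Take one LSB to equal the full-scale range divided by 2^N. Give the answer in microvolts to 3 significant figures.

Full-scale range = 3.15 V.
Solving 6.02 N ≥ 63.9 − 1.76: N ≥ 10.322. Round up → N = 11.
One LSB is 3.15 V / 2048 = 1.5381 mV.
V_rms = LSB/√12 = 444 µV.

444 µV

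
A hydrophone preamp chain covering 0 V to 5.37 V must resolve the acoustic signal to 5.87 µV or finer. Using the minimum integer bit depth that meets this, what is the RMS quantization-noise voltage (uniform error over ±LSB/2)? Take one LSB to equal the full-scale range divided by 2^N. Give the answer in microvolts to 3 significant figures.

Span = 5.37 V.
Levels needed ≥ 5.37/5.87 µV = 914800. 2^20 = 1048576 suffices, so N_min = 20.
LSB = 5.37 V / 2^20 = 5.1212 µV.
V_rms = LSB/√12 = 1.48 µV.

1.48 µV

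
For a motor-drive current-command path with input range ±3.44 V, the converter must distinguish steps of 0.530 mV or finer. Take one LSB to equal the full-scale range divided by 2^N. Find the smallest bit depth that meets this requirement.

Range = 3.44 − (-3.44) = 6.88 V.
6.88 V / 0.530 mV = 12980. Since 2^13 = 8192 and 2^14 = 16384, N = 14.

14 bits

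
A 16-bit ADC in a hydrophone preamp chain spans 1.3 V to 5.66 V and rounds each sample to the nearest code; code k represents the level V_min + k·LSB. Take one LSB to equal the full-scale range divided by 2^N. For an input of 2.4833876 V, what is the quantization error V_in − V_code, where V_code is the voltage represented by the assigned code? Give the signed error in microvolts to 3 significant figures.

Full-scale range = 5.66 V − (1.3 V) = 4.36 V. LSB = 4.36 V / 2^16 ≈ 66.53 µV.
(V_in − V_min)/LSB = (2.4833876 − (1.3)) × 65536/4.36 = 17787.7270 → nearest code k = 17788.
V_code = 1.3 + (17788/65536) × 4.36 = 2.4834057617 V.
Error = V_in − V_code = 2.4833876 − (2.4834057617) = −18.2 µV.

−18.2 µV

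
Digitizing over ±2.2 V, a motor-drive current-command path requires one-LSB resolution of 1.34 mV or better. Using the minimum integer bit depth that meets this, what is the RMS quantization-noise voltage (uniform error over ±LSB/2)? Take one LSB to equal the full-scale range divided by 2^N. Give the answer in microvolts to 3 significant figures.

310 µV

Span: 2.2 V − (-2.2 V) = 4.4 V.
Need 2^N ≥ 4.4 V / 1.34 mV = 3284 → N_min = 12.
Step size = 4.4/4096 V = 1.0742 mV.
σ_q = LSB/√12 = 1.0742 mV/3.4641 = 310 µV.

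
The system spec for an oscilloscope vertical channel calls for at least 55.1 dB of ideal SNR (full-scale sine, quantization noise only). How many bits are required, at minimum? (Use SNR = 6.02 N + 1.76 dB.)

Required N = ⌈(55.1 − 1.76)/6.02⌉ = ⌈8.860⌉ = 9.

9 bits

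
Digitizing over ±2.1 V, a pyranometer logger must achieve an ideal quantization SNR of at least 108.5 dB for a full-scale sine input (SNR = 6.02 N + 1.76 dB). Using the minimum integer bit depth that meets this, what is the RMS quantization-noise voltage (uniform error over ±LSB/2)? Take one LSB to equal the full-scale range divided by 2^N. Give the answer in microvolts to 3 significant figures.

Span: 2.1 V − (-2.1 V) = 4.2 V.
Solving 6.02 N ≥ 108.5 − 1.76: N ≥ 17.731. Round up → N = 18.
Step size = 4.2/262144 V = 16.022 µV.
RMS noise = LSB/√12 = 4.63 µV.

4.63 µV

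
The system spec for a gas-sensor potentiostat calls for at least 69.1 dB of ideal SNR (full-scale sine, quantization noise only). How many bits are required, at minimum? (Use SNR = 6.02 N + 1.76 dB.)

Required N = ⌈(69.1 − 1.76)/6.02⌉ = ⌈11.186⌉ = 12.

12 bits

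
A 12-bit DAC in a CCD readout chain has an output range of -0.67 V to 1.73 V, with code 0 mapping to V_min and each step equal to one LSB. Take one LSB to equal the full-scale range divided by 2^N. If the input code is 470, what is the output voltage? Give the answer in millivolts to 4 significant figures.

Full-scale range = 1.73 V − (-0.67 V) = 2.4 V. LSB = 2.4 V / 2^12.
V_out = V_min + code × LSB = -0.67 V + 470 × 2.4 V / 4096
      = -0.67 + 0.275391 = -0.394609 V.

-394.6 mV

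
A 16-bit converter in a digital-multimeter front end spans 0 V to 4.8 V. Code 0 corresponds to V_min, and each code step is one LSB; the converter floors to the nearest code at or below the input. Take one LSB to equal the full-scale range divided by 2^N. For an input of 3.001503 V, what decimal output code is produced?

40980

Span = 4.8 V. LSB = 4.8 V / 2^16 ≈ 73.24 µV.
(V_in − V_min) × 2^16/range = (3.001503 − (0)) × 65536/4.8 = 40980.521.
Floor → code = 40980.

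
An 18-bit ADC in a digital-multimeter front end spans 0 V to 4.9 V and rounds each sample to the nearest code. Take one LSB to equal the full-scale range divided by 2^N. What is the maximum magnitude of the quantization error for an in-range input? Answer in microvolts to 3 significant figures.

9.35 µV

Span = 4.9 V.
LSB = 4.9 V / 2^18 = 18.692 µV.
Worst-case error for round-to-nearest is half an LSB: 9.35 µV.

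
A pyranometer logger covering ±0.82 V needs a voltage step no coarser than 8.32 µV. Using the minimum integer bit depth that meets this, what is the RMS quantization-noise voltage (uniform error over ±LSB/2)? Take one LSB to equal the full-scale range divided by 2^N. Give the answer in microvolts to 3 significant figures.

1.81 µV

Full-scale range = 0.82 V − (-0.82 V) = 1.64 V.
Required number of levels: 1.64/8.32 µV = 197120; smallest N with 2^N ≥ that is 18.
LSB = 1.64 V ÷ 2^18 = 1.64/262144 V = 6.2561 µV.
V_rms = LSB/√12 = 1.81 µV.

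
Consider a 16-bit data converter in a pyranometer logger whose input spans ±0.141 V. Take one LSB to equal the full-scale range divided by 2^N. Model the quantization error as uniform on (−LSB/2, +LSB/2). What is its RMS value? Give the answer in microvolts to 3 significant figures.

1.24 µV

The full-scale span is 0.141 − (-0.141) = 0.282 V.
One LSB is 0.282 V / 65536 = 4.3030 µV.
σ_q = LSB/√12 = 4.3030 µV/3.4641 = 1.24 µV.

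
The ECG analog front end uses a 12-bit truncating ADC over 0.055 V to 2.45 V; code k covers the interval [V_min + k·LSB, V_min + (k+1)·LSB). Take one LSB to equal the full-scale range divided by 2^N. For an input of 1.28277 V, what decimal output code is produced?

Range = 2.45 − (0.055) = 2.395 V. LSB = 2.395 V / 2^12 ≈ 0.5847 mV.
code = ⌊(V_in − V_min)/LSB⌋ = ⌊(V_in − V_min) × 2^12 / range⌋
     = ⌊(1.28277 − (0.055)) × 4096 / 2.395⌋ = ⌊1.22777 × 4096/2.395⌋
     = ⌊2099.769⌋ = 2099.

2099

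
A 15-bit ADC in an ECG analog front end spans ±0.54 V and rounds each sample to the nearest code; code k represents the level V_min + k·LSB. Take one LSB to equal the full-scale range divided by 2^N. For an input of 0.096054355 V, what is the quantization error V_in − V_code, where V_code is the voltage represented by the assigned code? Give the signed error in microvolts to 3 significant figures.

+11.9 µV

Range = 0.54 − (-0.54) = 1.08 V. LSB = 1.08 V / 2^15 ≈ 32.96 µV.
Position in LSBs: (0.096054355 − (-0.54)) × 32768/1.08 = 19298.3603; rounding gives k = 19298.
Reconstructed level: -0.54 + 19298 × 1.08/32768 V = 0.096042480469 V.
V_in − V_code = 0.096054355 − (0.096042480469) = +11.9 µV.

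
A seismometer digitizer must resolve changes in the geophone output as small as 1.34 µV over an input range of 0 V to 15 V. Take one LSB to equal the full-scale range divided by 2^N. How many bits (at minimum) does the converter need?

24 bits

Full-scale range = 15 V.
Required number of levels: 15/1.34 µV = 1.1194e7; smallest N with 2^N ≥ that is 24.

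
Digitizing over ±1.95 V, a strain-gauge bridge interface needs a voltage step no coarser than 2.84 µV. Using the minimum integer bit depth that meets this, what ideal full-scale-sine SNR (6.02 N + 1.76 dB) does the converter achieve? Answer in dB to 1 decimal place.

Range = 1.95 − (-1.95) = 3.9 V.
Levels needed ≥ 3.9/2.84 µV = 1.373e6. 2^21 = 2097152 suffices, so N_min = 21.
6.02(21) + 1.76 = 128.18 dB.

128.2 dB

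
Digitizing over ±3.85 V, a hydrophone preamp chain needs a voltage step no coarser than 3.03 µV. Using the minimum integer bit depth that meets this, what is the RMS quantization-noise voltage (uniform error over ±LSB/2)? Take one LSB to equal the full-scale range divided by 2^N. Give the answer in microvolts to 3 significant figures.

0.530 µV

Range = 3.85 − (-3.85) = 7.7 V.
Levels needed ≥ 7.7/3.03 µV = 2.541e6. 2^22 = 4194304 suffices, so N_min = 22.
LSB = 7.7 V ÷ 2^22 = 7.7/4194304 V = 1.8358 µV.
σ_q = LSB/√12 = 1.8358 µV/3.4641 = 0.530 µV.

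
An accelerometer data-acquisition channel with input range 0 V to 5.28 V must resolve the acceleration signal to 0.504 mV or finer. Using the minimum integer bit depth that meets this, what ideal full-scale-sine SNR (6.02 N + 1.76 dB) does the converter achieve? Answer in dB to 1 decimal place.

Span = 5.28 V.
Required number of levels: 5.28/0.504 mV = 10476; smallest N with 2^N ≥ that is 14.
6.02(14) + 1.76 = 86.04 dB.

86.0 dB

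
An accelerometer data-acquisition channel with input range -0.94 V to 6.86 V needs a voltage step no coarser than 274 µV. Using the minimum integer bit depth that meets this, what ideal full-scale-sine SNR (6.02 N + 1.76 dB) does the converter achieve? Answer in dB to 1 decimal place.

92.1 dB

The full-scale span is 6.86 − (-0.94) = 7.8 V.
7.8 V / 274 µV = 28470. Since 2^14 = 16384 and 2^15 = 32768, N = 15.
SNR = 6.02 × 15 + 1.76 = 92.06 dB.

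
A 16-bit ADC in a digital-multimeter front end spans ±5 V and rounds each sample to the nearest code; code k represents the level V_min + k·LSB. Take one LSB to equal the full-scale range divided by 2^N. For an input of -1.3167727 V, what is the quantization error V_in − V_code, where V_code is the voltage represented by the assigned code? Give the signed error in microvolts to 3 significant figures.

Span: 5 V − (-5 V) = 10 V. LSB = 10 V / 2^16 ≈ 152.6 µV.
(-1.3167727 − (-5)) / LSB = 3.6832273 × 65536/10 = 24138.3984. Nearest integer: k = 24138.
V_code = V_min + k × range/2^16 = -5 + 24138 × 10/65536 = -1.3168334961 V.
e = -1.3167727 − (-1.3168334961) = +60.8 µV.

+60.8 µV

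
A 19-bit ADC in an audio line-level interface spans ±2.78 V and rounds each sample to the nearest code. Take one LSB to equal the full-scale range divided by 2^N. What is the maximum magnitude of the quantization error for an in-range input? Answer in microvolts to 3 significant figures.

5.30 µV

Full-scale range = 2.78 V − (-2.78 V) = 5.56 V.
LSB = 5.56 V / 2^19 = 10.605 µV.
A rounding quantizer has |error| ≤ LSB/2 = 5.30 µV.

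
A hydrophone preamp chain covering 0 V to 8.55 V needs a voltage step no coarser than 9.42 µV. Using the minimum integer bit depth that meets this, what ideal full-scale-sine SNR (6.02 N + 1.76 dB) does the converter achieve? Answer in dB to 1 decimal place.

V_FS = 8.55 V.
Levels needed ≥ 8.55/9.42 µV = 907600. 2^20 = 1048576 suffices, so N_min = 20.
SNR = 6.02 × 20 + 1.76 = 122.16 dB.

122.2 dB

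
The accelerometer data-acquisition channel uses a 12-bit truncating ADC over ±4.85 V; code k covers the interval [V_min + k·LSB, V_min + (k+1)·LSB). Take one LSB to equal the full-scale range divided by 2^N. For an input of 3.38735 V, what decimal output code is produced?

Span: 4.85 V − (-4.85 V) = 9.7 V. LSB = 9.7 V / 2^12 ≈ 2.368 mV.
(V_in − V_min) × 2^12/range = (3.38735 − (-4.85)) × 4096/9.7 = 3478.370.
Floor → code = 3478.

3478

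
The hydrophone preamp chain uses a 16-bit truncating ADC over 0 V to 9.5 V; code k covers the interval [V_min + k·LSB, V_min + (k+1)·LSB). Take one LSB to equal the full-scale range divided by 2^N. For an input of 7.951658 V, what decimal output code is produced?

Span = 9.5 V. LSB = 9.5 V / 2^16 ≈ 145.0 µV.
(V_in − V_min) × 2^16/range = (7.951658 − (0)) × 65536/9.5 = 54854.722.
Floor → code = 54854.

54854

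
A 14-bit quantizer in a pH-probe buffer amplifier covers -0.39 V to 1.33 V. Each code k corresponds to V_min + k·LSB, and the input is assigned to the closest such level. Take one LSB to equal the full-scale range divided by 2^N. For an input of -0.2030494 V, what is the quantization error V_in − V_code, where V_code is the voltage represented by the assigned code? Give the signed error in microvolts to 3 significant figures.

−19.6 µV

Full-scale range = 1.33 V − (-0.39 V) = 1.72 V. LSB = 1.72 V / 2^14 ≈ 105.0 µV.
(V_in − V_min)/LSB = (-0.2030494 − (-0.39)) × 16384/1.72 = 1780.8132 → nearest code k = 1781.
V_code = V_min + k × range/2^14 = -0.39 + 1781 × 1.72/16384 = -0.20302978516 V.
Error = V_in − V_code = -0.2030494 − (-0.20302978516) = −19.6 µV.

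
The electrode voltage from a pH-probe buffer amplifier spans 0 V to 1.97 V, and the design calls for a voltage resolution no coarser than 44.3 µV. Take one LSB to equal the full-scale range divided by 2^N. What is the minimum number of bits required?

16 bits

V_FS = 1.97 V.
1.97 V / 44.3 µV = 44470. Since 2^15 = 32768 and 2^16 = 65536, N = 16.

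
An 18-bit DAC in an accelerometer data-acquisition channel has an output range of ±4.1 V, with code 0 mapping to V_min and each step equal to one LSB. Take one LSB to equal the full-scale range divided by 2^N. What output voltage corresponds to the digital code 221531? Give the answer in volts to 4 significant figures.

2.830 V

Range = 4.1 − (-4.1) = 8.2 V. LSB = 8.2 V / 2^18.
V_out = -4.1 + 221531 × (8.2/262144) V
      = -4.1 V + 6.92960 V = 2.82960 V.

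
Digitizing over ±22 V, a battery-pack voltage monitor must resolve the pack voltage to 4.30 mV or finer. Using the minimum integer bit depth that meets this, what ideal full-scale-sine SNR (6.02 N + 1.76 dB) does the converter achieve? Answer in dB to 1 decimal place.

86.0 dB

The full-scale span is 22 − (-22) = 44 V.
44 V / 4.30 mV = 10230. Since 2^13 = 8192 and 2^14 = 16384, N = 14.
SNR = 6.02 × 14 + 1.76 = 86.04 dB.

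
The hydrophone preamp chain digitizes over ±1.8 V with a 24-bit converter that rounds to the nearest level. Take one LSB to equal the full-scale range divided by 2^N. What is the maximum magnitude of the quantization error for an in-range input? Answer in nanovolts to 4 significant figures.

Span: 1.8 V − (-1.8 V) = 3.6 V.
LSB = 3.6 V ÷ 2^24 = 3.6/16777216 V = 214.577 nV.
|e|_max = LSB/2 = 107.3 nV.

107.3 nV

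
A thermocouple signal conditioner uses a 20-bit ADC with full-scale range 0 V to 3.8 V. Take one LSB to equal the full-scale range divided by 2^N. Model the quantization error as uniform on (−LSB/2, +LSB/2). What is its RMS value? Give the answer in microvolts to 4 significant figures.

1.046 µV

Full-scale range = 3.8 V.
One LSB is 3.8 V / 1048576 = 3.62396 µV.
RMS of a uniform error over width LSB is LSB/√12 = 1.046 µV.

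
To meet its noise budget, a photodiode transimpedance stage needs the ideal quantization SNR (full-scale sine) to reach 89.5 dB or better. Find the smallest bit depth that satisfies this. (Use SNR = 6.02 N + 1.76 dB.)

15 bits

6.02 N + 1.76 ≥ 89.5 gives N ≥ 14.575, so the minimum integer is 15.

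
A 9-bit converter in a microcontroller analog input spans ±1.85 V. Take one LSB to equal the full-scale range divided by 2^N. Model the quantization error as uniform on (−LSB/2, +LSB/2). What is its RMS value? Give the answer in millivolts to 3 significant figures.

Full-scale range = 1.85 V − (-1.85 V) = 3.7 V.
Step size = 3.7/512 V = 7.2266 mV.
RMS of a uniform error over width LSB is LSB/√12 = 2.09 mV.

2.09 mV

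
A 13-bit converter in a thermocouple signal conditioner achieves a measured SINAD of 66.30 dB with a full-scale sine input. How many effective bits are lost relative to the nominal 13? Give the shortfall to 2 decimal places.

N_eff = (66.30 − 1.76)/6.02 = 10.7209 bits.
Lost resolution: 13 − 10.7209 = 2.2791 bits.

2.28 bits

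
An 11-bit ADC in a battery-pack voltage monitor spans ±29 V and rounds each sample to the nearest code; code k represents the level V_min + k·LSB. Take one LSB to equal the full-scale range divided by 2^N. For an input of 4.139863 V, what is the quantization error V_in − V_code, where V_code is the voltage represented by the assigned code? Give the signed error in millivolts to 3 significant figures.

+5.10 mV

Range = 29 − (-29) = 58 V. LSB = 58 V / 2^11 ≈ 28.32 mV.
Position in LSBs: (4.139863 − (-29)) × 2048/58 = 1170.1800; rounding gives k = 1170.
V_code = -29 + (1170/2048) × 58 = 4.134765625 V.
e = 4.139863 − (4.134765625) = +5.10 mV.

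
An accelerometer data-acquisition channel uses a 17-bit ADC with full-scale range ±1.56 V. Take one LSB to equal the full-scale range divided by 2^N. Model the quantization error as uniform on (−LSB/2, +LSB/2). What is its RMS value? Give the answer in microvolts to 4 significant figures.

Span: 1.56 V − (-1.56 V) = 3.12 V.
LSB = 3.12 V ÷ 2^17 = 3.12/131072 V = 23.8037 µV.
RMS of a uniform error over width LSB is LSB/√12 = 6.872 µV.

6.872 µV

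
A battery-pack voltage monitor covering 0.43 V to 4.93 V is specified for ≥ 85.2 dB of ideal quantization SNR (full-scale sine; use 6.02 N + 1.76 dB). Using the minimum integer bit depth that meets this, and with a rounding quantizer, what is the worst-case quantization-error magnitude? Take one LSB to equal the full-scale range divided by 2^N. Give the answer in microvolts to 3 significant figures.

137 µV

Range = 4.93 − (0.43) = 4.5 V.
Solving 6.02 N ≥ 85.2 − 1.76: N ≥ 13.860. Round up → N = 14.
LSB = 4.5 V / 2^14 = 274.66 µV.
Max error for round-to-nearest is LSB/2 = 137 µV.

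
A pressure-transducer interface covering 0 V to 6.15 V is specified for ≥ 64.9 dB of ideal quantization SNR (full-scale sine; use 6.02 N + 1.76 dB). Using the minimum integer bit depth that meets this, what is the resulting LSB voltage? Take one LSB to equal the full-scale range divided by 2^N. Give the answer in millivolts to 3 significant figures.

3.00 mV

Range is 6.15 V.
Required N = ⌈(64.9 − 1.76)/6.02⌉ = ⌈10.488⌉ = 11.
LSB = 6.15 V / 2^11 = 3.00 mV.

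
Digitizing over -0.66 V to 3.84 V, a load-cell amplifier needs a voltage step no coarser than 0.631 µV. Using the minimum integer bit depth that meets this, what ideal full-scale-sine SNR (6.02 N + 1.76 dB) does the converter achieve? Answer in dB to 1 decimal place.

140.2 dB

Span: 3.84 V − (-0.66 V) = 4.5 V.
Need 2^N ≥ 4.5 V / 0.631 µV = 7.132e6 → N_min = 23.
6.02(23) + 1.76 = 140.22 dB.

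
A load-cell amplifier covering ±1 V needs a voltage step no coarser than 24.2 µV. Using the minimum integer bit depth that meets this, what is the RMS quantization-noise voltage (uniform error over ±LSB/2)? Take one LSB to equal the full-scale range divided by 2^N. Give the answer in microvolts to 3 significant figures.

Full-scale range = 1 V − (-1 V) = 2 V.
2 V / 24.2 µV = 82640. Since 2^16 = 65536 and 2^17 = 131072, N = 17.
One LSB is 2 V / 131072 = 15.259 µV.
σ_q = LSB/√12 = 15.259 µV/3.4641 = 4.40 µV.

4.40 µV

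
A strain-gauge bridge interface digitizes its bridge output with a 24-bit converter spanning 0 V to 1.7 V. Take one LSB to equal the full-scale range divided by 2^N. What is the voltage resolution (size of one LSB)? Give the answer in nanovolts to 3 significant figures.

Span = 1.7 V.
There are 2^24 = 16777216 steps.
Step size = 1.7/16777216 V = 101 nV.

101 nV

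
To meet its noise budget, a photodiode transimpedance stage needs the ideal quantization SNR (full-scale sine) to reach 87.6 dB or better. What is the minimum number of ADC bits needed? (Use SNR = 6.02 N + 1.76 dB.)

15 bits

6.02 N + 1.76 ≥ 87.6 gives N ≥ 14.259, so the minimum integer is 15.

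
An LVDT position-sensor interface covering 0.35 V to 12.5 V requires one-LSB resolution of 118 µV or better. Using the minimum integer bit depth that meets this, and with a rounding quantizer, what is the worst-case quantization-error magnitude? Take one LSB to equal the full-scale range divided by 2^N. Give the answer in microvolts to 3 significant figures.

46.3 µV

The full-scale span is 12.5 − (0.35) = 12.15 V.
12.15 V / 118 µV = 103000. Since 2^16 = 65536 and 2^17 = 131072, N = 17.
One LSB is 12.15 V / 131072 = 92.697 µV.
Half an LSB is 46.3 µV.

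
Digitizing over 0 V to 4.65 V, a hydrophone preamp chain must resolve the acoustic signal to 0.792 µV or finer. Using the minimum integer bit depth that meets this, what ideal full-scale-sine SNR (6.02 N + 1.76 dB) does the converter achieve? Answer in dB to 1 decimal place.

Range is 4.65 V.
4.65 V / 0.792 µV = 5.871e6. Since 2^22 = 4194304 and 2^23 = 8388608, N = 23.
SNR = 6.02 × 23 + 1.76 = 140.22 dB.

140.2 dB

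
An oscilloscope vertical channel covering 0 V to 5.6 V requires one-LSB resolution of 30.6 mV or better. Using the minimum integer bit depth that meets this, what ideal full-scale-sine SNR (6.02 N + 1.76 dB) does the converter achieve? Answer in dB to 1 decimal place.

Range is 5.6 V.
Required number of levels: 5.6/30.6 mV = 183.01; smallest N with 2^N ≥ that is 8.
6.02(8) + 1.76 = 49.92 dB.

49.9 dB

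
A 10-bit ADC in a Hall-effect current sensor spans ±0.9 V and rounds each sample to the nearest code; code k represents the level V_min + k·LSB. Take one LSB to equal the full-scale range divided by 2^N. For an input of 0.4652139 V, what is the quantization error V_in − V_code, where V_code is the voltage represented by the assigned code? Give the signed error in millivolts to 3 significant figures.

−0.606 mV

Range = 0.9 − (-0.9) = 1.8 V. LSB = 1.8 V / 2^10 ≈ 1.758 mV.
(0.4652139 − (-0.9)) / LSB = 1.3652139 × 1024/1.8 = 776.6550. Nearest integer: k = 777.
V_code = -0.9 + (777/1024) × 1.8 = 0.4658203125 V.
Error = V_in − V_code = 0.4652139 − (0.4658203125) = −0.606 mV.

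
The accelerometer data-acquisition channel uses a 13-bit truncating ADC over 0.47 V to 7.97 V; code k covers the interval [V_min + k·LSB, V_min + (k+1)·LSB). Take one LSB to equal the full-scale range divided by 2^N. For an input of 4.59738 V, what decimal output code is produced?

The full-scale span is 7.97 − (0.47) = 7.5 V. LSB = 7.5 V / 2^13 ≈ 0.9155 mV.
code = ⌊(V_in − V_min)/LSB⌋ = ⌊(V_in − V_min) × 2^13 / range⌋
     = ⌊(4.59738 − (0.47)) × 8192 / 7.5⌋ = ⌊4.12738 × 8192/7.5⌋
     = ⌊4508.200⌋ = 4508.

4508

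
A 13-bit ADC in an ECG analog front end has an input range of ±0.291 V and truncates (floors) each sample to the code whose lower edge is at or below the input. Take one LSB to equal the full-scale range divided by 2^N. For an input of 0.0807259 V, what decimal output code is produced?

Span: 0.291 V − (-0.291 V) = 0.582 V. LSB = 0.582 V / 2^13 ≈ 71.04 µV.
V_in − V_min = 0.0807259 − (-0.291) = 0.3717259 V.
Divide by LSB: 0.3717259 × 8192/0.582 = 5232.2656.
Truncating gives code 5232.

5232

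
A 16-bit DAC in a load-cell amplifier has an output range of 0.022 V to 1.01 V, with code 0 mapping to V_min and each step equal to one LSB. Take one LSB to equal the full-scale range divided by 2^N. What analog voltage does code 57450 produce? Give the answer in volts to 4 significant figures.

Range = 1.01 − (0.022) = 0.988 V. LSB = 0.988 V / 2^16.
Output = V_min + (57450/65536) × range = 0.022 + 0.876617 × 0.988 V
      = 0.022 V + 0.866098 V = 0.888098 V.

0.8881 V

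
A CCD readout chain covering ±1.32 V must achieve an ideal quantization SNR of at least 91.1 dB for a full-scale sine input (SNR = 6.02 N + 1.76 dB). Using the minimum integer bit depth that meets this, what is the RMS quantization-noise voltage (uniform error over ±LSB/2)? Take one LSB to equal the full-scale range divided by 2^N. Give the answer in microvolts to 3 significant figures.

23.3 µV

Range = 1.32 − (-1.32) = 2.64 V.
Required N = ⌈(91.1 − 1.76)/6.02⌉ = ⌈14.841⌉ = 15.
Step size = 2.64/32768 V = 80.566 µV.
σ_q = LSB/√12 = 80.566 µV/3.4641 = 23.3 µV.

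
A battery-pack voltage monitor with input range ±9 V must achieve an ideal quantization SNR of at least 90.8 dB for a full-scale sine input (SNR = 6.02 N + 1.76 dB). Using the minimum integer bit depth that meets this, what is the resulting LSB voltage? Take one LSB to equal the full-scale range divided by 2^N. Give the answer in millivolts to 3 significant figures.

The full-scale span is 9 − (-9) = 18 V.
Solving 6.02 N ≥ 90.8 − 1.76: N ≥ 14.791. Round up → N = 15.
One LSB is 18 V / 32768 = 0.549 mV.

0.549 mV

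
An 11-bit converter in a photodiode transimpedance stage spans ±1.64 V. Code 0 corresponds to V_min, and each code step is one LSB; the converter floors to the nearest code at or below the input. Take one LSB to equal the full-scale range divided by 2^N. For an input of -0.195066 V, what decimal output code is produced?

Span: 1.64 V − (-1.64 V) = 3.28 V. LSB = 3.28 V / 2^11 ≈ 1.602 mV.
code = ⌊(V_in − V_min)/LSB⌋ = ⌊(V_in − V_min) × 2^11 / range⌋
     = ⌊(-0.195066 − (-1.64)) × 2048 / 3.28⌋ = ⌊1.444934 × 2048/3.28⌋
     = ⌊902.203⌋ = 902.

902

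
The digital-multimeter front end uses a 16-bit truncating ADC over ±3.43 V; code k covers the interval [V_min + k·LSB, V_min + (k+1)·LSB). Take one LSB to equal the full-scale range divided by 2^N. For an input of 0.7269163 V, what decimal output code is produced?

39712

Range = 3.43 − (-3.43) = 6.86 V. LSB = 6.86 V / 2^16 ≈ 104.7 µV.
code = ⌊(V_in − V_min)/LSB⌋ = ⌊(V_in − V_min) × 2^16 / range⌋
     = ⌊(0.7269163 − (-3.43)) × 65536 / 6.86⌋ = ⌊4.1569163 × 65536/6.86⌋
     = ⌊39712.488⌋ = 39712.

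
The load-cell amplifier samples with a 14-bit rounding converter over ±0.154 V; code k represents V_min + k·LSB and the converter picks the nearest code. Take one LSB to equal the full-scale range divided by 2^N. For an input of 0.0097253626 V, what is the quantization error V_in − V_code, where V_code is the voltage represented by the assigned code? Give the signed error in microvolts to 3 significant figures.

Span: 0.154 V − (-0.154 V) = 0.308 V. LSB = 0.308 V / 2^14 ≈ 18.80 µV.
(0.0097253626 − (-0.154)) / LSB = 0.1637253626 × 16384/0.308 = 8709.3388. Nearest integer: k = 8709.
V_code = -0.154 + (8709/16384) × 0.308 = 0.0097189941406 V.
e = 0.0097253626 − (0.0097189941406) = +6.37 µV.

+6.37 µV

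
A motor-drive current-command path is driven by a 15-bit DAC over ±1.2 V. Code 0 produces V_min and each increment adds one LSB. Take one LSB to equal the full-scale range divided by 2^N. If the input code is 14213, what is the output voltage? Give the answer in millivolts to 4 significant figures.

-159.0 mV

Span: 1.2 V − (-1.2 V) = 2.4 V. LSB = 2.4 V / 2^15.
V_out = V_min + code × LSB = -1.2 V + 14213 × 2.4 V / 32768
      = -1.2 + 1.04099 = -0.159009 V.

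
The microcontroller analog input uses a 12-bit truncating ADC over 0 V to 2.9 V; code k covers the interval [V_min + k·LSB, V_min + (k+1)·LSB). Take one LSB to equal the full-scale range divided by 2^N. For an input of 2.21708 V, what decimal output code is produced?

V_FS = 2.9 V. LSB = 2.9 V / 2^12 ≈ 0.7080 mV.
code = ⌊(V_in − V_min)/LSB⌋ = ⌊(V_in − V_min) × 2^12 / range⌋
     = ⌊(2.21708 − (0)) × 4096 / 2.9⌋ = ⌊2.21708 × 4096/2.9⌋
     = ⌊3131.434⌋ = 3131.

3131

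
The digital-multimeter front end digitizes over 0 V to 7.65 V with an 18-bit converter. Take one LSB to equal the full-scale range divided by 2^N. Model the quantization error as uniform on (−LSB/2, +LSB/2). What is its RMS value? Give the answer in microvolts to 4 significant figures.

Range is 7.65 V.
LSB = 7.65 V ÷ 2^18 = 7.65/262144 V = 29.1824 µV.
For a uniform distribution on [−LSB/2, +LSB/2], V_rms = LSB/√12 = 29.1824 µV/3.4641 = 8.424 µV.

8.424 µV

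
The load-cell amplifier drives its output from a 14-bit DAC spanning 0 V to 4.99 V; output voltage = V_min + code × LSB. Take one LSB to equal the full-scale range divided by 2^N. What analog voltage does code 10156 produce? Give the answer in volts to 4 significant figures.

3.093 V

V_FS = 4.99 V. LSB = 4.99 V / 2^14.
V_out = V_min + code × LSB = 0 V + 10156 × 4.99 V / 16384
      = 0 + 3.09317 = 3.09317 V.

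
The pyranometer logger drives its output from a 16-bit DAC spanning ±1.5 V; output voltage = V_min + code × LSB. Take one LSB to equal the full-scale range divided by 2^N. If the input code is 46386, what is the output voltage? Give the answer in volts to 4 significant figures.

0.6234 V

Range = 1.5 − (-1.5) = 3 V. LSB = 3 V / 2^16.
Output = V_min + (46386/65536) × range = -1.5 + 0.707794 × 3 V
      = -1.5 V + 2.12338 V = 0.623383 V.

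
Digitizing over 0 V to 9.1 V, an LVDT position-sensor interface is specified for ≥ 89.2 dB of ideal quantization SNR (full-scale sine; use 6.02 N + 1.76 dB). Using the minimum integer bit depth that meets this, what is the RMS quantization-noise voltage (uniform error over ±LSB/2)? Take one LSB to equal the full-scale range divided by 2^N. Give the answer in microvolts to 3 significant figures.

80.2 µV

Span = 9.1 V.
Solving 6.02 N ≥ 89.2 − 1.76: N ≥ 14.525. Round up → N = 15.
One LSB is 9.1 V / 32768 = 277.71 µV.
V_rms = LSB/√12 = 80.2 µV.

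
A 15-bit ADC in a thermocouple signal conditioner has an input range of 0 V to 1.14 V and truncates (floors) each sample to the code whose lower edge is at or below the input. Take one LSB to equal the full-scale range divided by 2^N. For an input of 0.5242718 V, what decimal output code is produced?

15069

V_FS = 1.14 V. LSB = 1.14 V / 2^15 ≈ 34.79 µV.
code = ⌊(V_in − V_min)/LSB⌋ = ⌊(V_in − V_min) × 2^15 / range⌋
     = ⌊(0.5242718 − (0)) × 32768 / 1.14⌋ = ⌊0.5242718 × 32768/1.14⌋
     = ⌊15069.595⌋ = 15069.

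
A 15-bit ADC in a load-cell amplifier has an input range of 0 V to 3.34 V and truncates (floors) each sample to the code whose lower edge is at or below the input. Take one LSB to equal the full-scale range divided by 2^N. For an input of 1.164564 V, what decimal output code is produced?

Full-scale range = 3.34 V. LSB = 3.34 V / 2^15 ≈ 101.9 µV.
code = ⌊(V_in − V_min)/LSB⌋ = ⌊(V_in − V_min) × 2^15 / range⌋
     = ⌊(1.164564 − (0)) × 32768 / 3.34⌋ = ⌊1.164564 × 32768/3.34⌋
     = ⌊11425.279⌋ = 11425.

11425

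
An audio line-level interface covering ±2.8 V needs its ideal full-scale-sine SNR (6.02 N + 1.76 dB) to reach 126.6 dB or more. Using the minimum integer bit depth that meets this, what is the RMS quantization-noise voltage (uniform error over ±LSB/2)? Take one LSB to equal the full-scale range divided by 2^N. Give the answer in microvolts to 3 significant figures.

0.771 µV

Range = 2.8 − (-2.8) = 5.6 V.
6.02 N + 1.76 ≥ 126.6 gives N ≥ 20.738, so the minimum integer is 21.
Step size = 5.6/2097152 V = 2.6703 µV.
RMS noise = LSB/√12 = 0.771 µV.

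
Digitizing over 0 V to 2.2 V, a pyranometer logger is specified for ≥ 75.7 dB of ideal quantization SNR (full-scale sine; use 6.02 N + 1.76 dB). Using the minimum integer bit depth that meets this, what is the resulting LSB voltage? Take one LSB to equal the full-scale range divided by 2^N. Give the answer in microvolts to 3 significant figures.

Full-scale range = 2.2 V.
Solving 6.02 N ≥ 75.7 − 1.76: N ≥ 12.282. Round up → N = 13.
One LSB is 2.2 V / 8192 = 269 µV.

269 µV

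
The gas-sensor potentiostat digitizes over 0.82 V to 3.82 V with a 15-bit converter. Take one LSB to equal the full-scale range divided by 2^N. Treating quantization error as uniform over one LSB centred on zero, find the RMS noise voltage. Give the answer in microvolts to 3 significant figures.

26.4 µV

Span: 3.82 V − (0.82 V) = 3 V.
LSB = 3 V / 2^15 = 91.553 µV.
For a uniform distribution on [−LSB/2, +LSB/2], V_rms = LSB/√12 = 91.553 µV/3.4641 = 26.4 µV.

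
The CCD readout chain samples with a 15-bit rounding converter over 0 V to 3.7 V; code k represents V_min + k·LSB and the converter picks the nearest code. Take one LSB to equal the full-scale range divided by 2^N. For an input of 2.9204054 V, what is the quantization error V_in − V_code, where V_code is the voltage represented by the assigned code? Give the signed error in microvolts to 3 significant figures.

Full-scale range = 3.7 V. LSB = 3.7 V / 2^15 ≈ 112.9 µV.
(2.9204054 − (0)) / LSB = 2.9204054 × 32768/3.7 = 25863.7417. Nearest integer: k = 25864.
V_code = V_min + k × range/2^15 = 0 + 25864 × 3.7/32768 = 2.9204345703 V.
Error = V_in − V_code = 2.9204054 − (2.9204345703) = −29.2 µV.

−29.2 µV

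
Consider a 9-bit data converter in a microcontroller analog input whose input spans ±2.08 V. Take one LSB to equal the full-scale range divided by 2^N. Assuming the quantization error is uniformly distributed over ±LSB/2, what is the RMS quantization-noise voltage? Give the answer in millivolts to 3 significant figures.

Span: 2.08 V − (-2.08 V) = 4.16 V.
Step size = 4.16/512 V = 8.1250 mV.
RMS of a uniform error over width LSB is LSB/√12 = 2.35 mV.

2.35 mV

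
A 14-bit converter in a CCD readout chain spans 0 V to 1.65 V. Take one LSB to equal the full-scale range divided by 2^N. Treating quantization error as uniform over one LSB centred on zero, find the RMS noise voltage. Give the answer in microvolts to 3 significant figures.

Full-scale range = 1.65 V.
LSB = 1.65 V / 2^14 = 100.71 µV.
V_rms = LSB/√12 = 100.71 µV / √12 = 29.1 µV.

29.1 µV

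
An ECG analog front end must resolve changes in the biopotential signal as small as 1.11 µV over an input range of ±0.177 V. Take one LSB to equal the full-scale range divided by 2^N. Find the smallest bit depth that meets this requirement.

19 bits

Range = 0.177 − (-0.177) = 0.354 V.
0.354 V / 1.11 µV = 318900. Since 2^18 = 262144 and 2^19 = 524288, N = 19.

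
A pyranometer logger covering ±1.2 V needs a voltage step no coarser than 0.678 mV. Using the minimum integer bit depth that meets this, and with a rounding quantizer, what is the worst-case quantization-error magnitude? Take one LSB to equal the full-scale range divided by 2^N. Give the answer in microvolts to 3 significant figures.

The full-scale span is 1.2 − (-1.2) = 2.4 V.
Levels needed ≥ 2.4/0.678 mV = 3540. 2^12 = 4096 suffices, so N_min = 12.
One LSB is 2.4 V / 4096 = 0.58594 mV.
|e|_max = LSB/2 = 293 µV.

293 µV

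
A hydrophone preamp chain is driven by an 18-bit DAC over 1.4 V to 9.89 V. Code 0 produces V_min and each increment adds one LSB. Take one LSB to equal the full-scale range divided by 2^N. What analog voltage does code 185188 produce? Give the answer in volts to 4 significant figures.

Range = 9.89 − (1.4) = 8.49 V. LSB = 8.49 V / 2^18.
V_out = 1.4 + 185188 × (8.49/262144) V
      = 1.4 + 5.99764 = 7.39764 V.

7.398 V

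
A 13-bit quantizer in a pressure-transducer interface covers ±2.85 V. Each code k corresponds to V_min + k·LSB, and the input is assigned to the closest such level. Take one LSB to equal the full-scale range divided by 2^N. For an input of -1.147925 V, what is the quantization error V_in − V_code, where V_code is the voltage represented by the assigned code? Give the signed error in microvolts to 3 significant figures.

Range = 2.85 − (-2.85) = 5.7 V. LSB = 5.7 V / 2^13 ≈ 0.6958 mV.
Position in LSBs: (-1.147925 − (-2.85)) × 8192/5.7 = 2446.2102; rounding gives k = 2446.
Reconstructed level: -2.85 + 2446 × 5.7/8192 V = -1.148071289 V.
e = -1.147925 − (-1.148071289) = +146 µV.

+146 µV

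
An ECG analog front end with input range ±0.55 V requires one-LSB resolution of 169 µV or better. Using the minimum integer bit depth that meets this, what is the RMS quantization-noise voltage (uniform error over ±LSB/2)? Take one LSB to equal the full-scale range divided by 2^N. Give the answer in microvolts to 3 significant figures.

The full-scale span is 0.55 − (-0.55) = 1.1 V.
Need 2^N ≥ 1.1 V / 169 µV = 6509 → N_min = 13.
Step size = 1.1/8192 V = 134.28 µV.
V_rms = LSB/√12 = 38.8 µV.

38.8 µV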